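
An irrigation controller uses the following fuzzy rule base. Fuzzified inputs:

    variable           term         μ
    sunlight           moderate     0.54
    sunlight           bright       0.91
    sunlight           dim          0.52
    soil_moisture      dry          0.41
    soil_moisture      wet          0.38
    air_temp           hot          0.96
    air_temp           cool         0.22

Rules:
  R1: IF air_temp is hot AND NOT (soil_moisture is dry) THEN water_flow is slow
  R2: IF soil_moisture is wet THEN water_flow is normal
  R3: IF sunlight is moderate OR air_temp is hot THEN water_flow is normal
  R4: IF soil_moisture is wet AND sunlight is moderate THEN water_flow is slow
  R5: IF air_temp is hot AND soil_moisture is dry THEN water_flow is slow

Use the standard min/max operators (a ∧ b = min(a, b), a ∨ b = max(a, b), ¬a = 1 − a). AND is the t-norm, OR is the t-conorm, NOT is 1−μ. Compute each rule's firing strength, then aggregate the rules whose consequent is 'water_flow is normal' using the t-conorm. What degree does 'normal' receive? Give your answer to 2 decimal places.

R1: hot=0.96, ¬dry=1−0.41=0.59; AND[min(a, b)] → w = 0.59
R2: wet=0.38 → w = 0.38
R3: moderate=0.54, hot=0.96; OR[max(a, b)] → w = 0.96
R4: wet=0.38, moderate=0.54; AND[min(a, b)] → w = 0.38
R5: hot=0.96, dry=0.41; AND[min(a, b)] → w = 0.41
Rules with consequent 'normal': {R2, R3} → strengths 0.38, 0.96
Aggregate via t-conorm [max(a, b)]: 0.96

0.96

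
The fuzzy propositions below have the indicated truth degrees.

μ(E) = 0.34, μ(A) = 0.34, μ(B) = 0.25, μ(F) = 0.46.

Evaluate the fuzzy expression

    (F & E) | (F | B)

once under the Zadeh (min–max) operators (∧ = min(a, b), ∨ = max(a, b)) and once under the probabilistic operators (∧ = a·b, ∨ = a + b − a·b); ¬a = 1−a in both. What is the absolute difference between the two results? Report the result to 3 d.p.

0.198

Under Zadeh (min–max):
  F & E = min(a, b) on (0.46, 0.34) = 0.34
  F | B = max(a, b) on (0.46, 0.25) = 0.46
  (F & E) | (F | B) = max(a, b) on (0.34, 0.46) = 0.46
  → value = 0.4600
Under probabilistic:
  F & E = a·b on (0.4600, 0.3400) = 0.1564
  F | B = a + b − a·b on (0.4600, 0.2500) = 0.5950
  (F & E) | (F | B) = a + b − a·b on (0.1564, 0.5950) = 0.6583
  → value = 0.6583
|0.4600 − 0.6583| = 0.198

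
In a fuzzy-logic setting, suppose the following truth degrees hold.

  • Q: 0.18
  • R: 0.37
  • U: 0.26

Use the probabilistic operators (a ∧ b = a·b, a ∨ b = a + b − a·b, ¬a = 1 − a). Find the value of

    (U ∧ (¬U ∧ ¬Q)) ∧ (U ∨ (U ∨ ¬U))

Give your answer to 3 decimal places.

¬U = 1 − 0.2600 = 0.7400
¬Q = 1 − 0.1800 = 0.8200
¬U ∧ ¬Q = a·b on (0.7400, 0.8200) = 0.6068
U ∧ (¬U ∧ ¬Q) = a·b on (0.2600, 0.6068) = 0.1578
¬U = 1 − 0.2600 = 0.7400
U ∨ ¬U = a + b − a·b on (0.2600, 0.7400) = 0.8076
U ∨ (U ∨ ¬U) = a + b − a·b on (0.2600, 0.8076) = 0.8576
(U ∧ (¬U ∧ ¬Q)) ∧ (U ∨ (U ∨ ¬U)) = a·b on (0.1578, 0.8576) = 0.1353

0.135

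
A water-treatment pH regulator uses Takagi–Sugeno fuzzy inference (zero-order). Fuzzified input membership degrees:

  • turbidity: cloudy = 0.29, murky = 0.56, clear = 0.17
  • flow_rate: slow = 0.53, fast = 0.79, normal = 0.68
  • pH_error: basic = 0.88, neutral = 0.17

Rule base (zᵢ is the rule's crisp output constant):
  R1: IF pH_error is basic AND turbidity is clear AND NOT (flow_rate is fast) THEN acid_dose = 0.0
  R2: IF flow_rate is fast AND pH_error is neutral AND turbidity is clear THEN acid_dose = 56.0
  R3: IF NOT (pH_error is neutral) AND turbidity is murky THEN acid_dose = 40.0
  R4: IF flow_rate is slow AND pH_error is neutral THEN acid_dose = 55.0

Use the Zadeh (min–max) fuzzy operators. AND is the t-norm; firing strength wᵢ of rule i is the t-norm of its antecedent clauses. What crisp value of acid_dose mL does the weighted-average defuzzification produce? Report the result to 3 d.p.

R1 (z=0.0): basic=0.88, clear=0.17, ¬fast=1−0.79=0.21; AND[min(a, b)] → w = 0.17
R2 (z=56.0): fast=0.79, neutral=0.17, clear=0.17; AND[min(a, b)] → w = 0.17
R3 (z=40.0): ¬neutral=1−0.17=0.83, murky=0.56; AND[min(a, b)] → w = 0.56
R4 (z=55.0): slow=0.53, neutral=0.17; AND[min(a, b)] → w = 0.17
Weighted average = (0.17·0.0 + 0.17·56.0 + 0.56·40.0 + 0.17·55.0) / (0.17 + 0.17 + 0.56 + 0.17)
  = 41.2700 / 1.0700 = 38.570

38.570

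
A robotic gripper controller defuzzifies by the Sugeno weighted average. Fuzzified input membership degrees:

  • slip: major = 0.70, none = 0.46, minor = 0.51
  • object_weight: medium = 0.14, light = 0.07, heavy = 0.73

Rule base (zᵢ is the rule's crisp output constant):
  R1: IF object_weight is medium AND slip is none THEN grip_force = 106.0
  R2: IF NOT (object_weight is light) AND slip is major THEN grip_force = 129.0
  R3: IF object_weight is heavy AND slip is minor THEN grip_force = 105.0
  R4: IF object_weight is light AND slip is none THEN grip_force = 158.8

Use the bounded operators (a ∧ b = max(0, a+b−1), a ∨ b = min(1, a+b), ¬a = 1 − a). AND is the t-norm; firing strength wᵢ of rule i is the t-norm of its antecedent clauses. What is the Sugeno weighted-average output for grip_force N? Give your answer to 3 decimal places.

R1 (z=106.0): medium=0.14, none=0.46; AND[max(0, a+b−1)] → w = 0.00
R2 (z=129.0): ¬light=1−0.07=0.93, major=0.70; AND[max(0, a+b−1)] → w = 0.63
R3 (z=105.0): heavy=0.73, minor=0.51; AND[max(0, a+b−1)] → w = 0.24
R4 (z=158.8): light=0.07, none=0.46; AND[max(0, a+b−1)] → w = 0.00
Weighted average = (0.00·106.0 + 0.63·129.0 + 0.24·105.0 + 0.00·158.8) / (0.00 + 0.63 + 0.24 + 0.00)
  = 106.4700 / 0.8700 = 122.379

122.379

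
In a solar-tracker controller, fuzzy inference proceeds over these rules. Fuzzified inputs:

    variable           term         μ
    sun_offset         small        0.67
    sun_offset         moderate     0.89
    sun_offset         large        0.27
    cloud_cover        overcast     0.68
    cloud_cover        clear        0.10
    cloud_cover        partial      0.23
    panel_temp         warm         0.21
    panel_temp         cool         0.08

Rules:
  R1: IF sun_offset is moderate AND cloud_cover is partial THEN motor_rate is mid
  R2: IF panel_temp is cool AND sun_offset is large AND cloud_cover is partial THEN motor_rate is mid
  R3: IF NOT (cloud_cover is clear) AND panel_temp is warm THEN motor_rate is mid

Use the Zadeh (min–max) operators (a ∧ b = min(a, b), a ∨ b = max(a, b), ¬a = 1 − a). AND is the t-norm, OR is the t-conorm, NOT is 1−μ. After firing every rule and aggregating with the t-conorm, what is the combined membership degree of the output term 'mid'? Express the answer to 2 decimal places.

R1: moderate=0.89, partial=0.23; AND[min(a, b)] → w = 0.23
R2: cool=0.08, large=0.27, partial=0.23; AND[min(a, b)] → w = 0.08
R3: ¬clear=1−0.10=0.90, warm=0.21; AND[min(a, b)] → w = 0.21
Rules with consequent 'mid': {R1, R2, R3} → strengths 0.23, 0.08, 0.21
Aggregate via t-conorm [max(a, b)]: 0.23

0.23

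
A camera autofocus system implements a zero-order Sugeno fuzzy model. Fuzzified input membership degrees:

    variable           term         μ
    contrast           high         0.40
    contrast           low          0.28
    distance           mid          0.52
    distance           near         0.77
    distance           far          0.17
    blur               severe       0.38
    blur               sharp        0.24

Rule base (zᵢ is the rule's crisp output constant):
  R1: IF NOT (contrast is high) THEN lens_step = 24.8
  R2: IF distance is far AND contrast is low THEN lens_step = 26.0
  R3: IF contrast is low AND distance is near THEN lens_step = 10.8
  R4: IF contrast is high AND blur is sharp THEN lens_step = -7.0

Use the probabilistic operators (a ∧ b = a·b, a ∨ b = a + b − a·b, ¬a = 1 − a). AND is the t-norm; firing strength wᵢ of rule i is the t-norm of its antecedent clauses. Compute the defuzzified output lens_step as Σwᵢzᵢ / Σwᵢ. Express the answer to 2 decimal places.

18.53

R1 (z=24.8): ¬high=1−0.40=0.60 → w = 0.6000
R2 (z=26.0): far=0.17, low=0.28; AND[a·b] → w = 0.0476
R3 (z=10.8): low=0.28, near=0.77; AND[a·b] → w = 0.2156
R4 (z=-7.0): high=0.40, sharp=0.24; AND[a·b] → w = 0.0960
Weighted average = (0.6000·24.8 + 0.0476·26.0 + 0.2156·10.8 + 0.0960·-7.0) / (0.6000 + 0.0476 + 0.2156 + 0.0960)
  = 17.7741 / 0.9592 = 18.53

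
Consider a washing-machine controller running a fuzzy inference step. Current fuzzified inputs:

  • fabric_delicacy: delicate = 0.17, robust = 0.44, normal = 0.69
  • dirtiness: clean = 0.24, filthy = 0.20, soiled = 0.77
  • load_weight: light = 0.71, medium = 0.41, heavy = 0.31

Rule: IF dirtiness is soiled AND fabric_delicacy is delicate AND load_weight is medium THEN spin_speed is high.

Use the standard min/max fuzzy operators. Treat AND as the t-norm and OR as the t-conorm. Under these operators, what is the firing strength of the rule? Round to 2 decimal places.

0.17

firing strength: soiled=0.77, delicate=0.17, medium=0.41; AND[min(a, b)] → w = 0.17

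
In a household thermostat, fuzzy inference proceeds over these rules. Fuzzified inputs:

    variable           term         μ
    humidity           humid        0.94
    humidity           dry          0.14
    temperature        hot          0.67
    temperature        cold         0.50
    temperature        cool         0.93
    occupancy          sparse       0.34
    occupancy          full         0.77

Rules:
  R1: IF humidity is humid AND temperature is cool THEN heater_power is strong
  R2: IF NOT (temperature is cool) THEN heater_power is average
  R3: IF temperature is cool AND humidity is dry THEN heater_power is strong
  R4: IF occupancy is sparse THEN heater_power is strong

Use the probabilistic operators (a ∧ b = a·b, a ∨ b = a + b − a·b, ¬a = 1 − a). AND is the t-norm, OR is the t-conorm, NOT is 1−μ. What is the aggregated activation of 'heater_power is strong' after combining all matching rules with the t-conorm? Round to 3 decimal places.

0.928

R1: humid=0.94, cool=0.93; AND[a·b] → w = 0.8742
R2: ¬cool=1−0.93=0.07 → w = 0.0700
R3: cool=0.93, dry=0.14; AND[a·b] → w = 0.1302
R4: sparse=0.34 → w = 0.3400
Rules with consequent 'strong': {R1, R3, R4} → strengths 0.8742, 0.1302, 0.3400
Aggregate via t-conorm [a + b − a·b]: 0.9278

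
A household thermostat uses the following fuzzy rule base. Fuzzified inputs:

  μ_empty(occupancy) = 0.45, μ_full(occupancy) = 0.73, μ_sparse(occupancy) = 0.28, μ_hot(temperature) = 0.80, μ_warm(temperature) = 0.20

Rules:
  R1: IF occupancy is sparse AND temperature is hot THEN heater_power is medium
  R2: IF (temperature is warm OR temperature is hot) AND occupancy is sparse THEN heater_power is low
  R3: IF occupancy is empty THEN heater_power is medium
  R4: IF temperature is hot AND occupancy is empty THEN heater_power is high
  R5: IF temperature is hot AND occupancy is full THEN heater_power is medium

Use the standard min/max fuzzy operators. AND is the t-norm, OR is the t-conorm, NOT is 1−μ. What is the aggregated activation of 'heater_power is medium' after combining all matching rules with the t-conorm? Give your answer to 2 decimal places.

0.73

R1: sparse=0.28, hot=0.80; AND[min(a, b)] → w = 0.28
R2: (warm=0.20 OR hot=0.80) = 0.80; AND[min(a, b)] with sparse=0.28 → w = 0.28
R3: empty=0.45 → w = 0.45
R4: hot=0.80, empty=0.45; AND[min(a, b)] → w = 0.45
R5: hot=0.80, full=0.73; AND[min(a, b)] → w = 0.73
Rules with consequent 'medium': {R1, R3, R5} → strengths 0.28, 0.45, 0.73
Aggregate via t-conorm [max(a, b)]: 0.73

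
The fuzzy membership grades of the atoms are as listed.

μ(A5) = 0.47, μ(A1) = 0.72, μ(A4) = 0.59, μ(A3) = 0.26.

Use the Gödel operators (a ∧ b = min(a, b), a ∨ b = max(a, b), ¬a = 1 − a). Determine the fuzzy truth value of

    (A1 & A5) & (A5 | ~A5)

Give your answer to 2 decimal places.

0.47

A1 & A5 = min(a, b) on (0.72, 0.47) = 0.47
~A5 = 1 − 0.47 = 0.53
A5 | ~A5 = max(a, b) on (0.47, 0.53) = 0.53
(A1 & A5) & (A5 | ~A5) = min(a, b) on (0.47, 0.53) = 0.47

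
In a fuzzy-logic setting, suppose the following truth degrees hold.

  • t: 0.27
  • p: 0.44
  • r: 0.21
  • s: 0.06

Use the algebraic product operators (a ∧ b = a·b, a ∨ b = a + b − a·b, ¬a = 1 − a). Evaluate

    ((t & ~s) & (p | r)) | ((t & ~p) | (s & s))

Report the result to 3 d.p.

0.274

~s = 1 − 0.0600 = 0.9400
t & ~s = a·b on (0.2700, 0.9400) = 0.2538
p | r = a + b − a·b on (0.4400, 0.2100) = 0.5576
(t & ~s) & (p | r) = a·b on (0.2538, 0.5576) = 0.1415
~p = 1 − 0.4400 = 0.5600
t & ~p = a·b on (0.2700, 0.5600) = 0.1512
s & s = a·b on (0.0600, 0.0600) = 0.0036
(t & ~p) | (s & s) = a + b − a·b on (0.1512, 0.0036) = 0.1543
((t & ~s) & (p | r)) | ((t & ~p) | (s & s)) = a + b − a·b on (0.1415, 0.1543) = 0.2739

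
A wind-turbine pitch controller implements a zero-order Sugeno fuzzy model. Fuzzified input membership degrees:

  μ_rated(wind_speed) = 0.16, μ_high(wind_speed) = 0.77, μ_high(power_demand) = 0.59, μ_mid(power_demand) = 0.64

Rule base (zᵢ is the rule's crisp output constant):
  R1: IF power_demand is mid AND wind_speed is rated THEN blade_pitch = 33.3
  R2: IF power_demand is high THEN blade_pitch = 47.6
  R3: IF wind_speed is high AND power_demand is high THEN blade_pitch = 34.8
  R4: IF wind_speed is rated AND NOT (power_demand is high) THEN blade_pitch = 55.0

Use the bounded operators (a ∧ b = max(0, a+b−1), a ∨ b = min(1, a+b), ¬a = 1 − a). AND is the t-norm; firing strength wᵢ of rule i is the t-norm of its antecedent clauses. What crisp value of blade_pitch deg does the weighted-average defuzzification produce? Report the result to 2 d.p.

R1 (z=33.3): mid=0.64, rated=0.16; AND[max(0, a+b−1)] → w = 0.00
R2 (z=47.6): high=0.59 → w = 0.59
R3 (z=34.8): high=0.77, high=0.59; AND[max(0, a+b−1)] → w = 0.36
R4 (z=55.0): rated=0.16, ¬high=1−0.59=0.41; AND[max(0, a+b−1)] → w = 0.00
Weighted average = (0.00·33.3 + 0.59·47.6 + 0.36·34.8 + 0.00·55.0) / (0.00 + 0.59 + 0.36 + 0.00)
  = 40.6120 / 0.9500 = 42.75

42.75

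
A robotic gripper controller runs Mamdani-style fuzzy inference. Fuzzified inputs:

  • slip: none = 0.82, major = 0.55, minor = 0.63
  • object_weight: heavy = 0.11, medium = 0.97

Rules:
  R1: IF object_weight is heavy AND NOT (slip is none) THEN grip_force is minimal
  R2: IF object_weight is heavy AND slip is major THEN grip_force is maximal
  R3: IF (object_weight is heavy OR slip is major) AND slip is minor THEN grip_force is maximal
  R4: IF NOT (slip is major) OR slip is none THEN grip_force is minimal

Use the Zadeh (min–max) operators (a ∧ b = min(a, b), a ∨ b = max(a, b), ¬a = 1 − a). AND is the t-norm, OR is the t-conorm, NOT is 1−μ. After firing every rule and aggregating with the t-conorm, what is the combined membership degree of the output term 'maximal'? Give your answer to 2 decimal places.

0.55

R1: heavy=0.11, ¬none=1−0.82=0.18; AND[min(a, b)] → w = 0.11
R2: heavy=0.11, major=0.55; AND[min(a, b)] → w = 0.11
R3: (heavy=0.11 OR major=0.55) = 0.55; AND[min(a, b)] with minor=0.63 → w = 0.55
R4: ¬major=1−0.55=0.45, none=0.82; OR[max(a, b)] → w = 0.82
Rules with consequent 'maximal': {R2, R3} → strengths 0.11, 0.55
Aggregate via t-conorm [max(a, b)]: 0.55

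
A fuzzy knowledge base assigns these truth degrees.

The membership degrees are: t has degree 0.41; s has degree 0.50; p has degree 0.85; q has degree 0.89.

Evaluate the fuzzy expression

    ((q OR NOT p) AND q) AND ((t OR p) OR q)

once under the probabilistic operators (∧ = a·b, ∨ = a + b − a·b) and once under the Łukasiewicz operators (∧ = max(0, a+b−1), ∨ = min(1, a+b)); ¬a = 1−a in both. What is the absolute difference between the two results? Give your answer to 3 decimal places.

0.091

Under probabilistic:
  NOT p = 1 − 0.8500 = 0.1500
  q OR NOT p = a + b − a·b on (0.8900, 0.1500) = 0.9065
  (q OR NOT p) AND q = a·b on (0.9065, 0.8900) = 0.8068
  t OR p = a + b − a·b on (0.4100, 0.8500) = 0.9115
  (t OR p) OR q = a + b − a·b on (0.9115, 0.8900) = 0.9903
  ((q OR NOT p) AND q) AND ((t OR p) OR q) = a·b on (0.8068, 0.9903) = 0.7989
  → value = 0.7989
Under Łukasiewicz:
  NOT p = 1 − 0.85 = 0.15
  q OR NOT p = min(1, a+b) on (0.89, 0.15) = 1.00
  (q OR NOT p) AND q = max(0, a+b−1) on (1.00, 0.89) = 0.89
  t OR p = min(1, a+b) on (0.41, 0.85) = 1.00
  (t OR p) OR q = min(1, a+b) on (1.00, 0.89) = 1.00
  ((q OR NOT p) AND q) AND ((t OR p) OR q) = max(0, a+b−1) on (0.89, 1.00) = 0.89
  → value = 0.8900
|0.7989 − 0.8900| = 0.091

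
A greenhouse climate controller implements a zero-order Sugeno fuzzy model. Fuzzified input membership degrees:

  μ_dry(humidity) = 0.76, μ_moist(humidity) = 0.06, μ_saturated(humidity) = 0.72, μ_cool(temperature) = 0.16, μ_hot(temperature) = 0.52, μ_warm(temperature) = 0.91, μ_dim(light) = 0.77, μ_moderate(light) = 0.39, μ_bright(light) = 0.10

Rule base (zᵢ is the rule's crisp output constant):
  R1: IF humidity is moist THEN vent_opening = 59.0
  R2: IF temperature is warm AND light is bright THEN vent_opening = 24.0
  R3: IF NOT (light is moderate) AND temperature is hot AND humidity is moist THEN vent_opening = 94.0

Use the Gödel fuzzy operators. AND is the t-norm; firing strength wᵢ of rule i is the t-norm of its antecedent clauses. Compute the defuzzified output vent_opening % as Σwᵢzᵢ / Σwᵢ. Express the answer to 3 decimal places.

R1 (z=59.0): moist=0.06 → w = 0.06
R2 (z=24.0): warm=0.91, bright=0.10; AND[min(a, b)] → w = 0.10
R3 (z=94.0): ¬moderate=1−0.39=0.61, hot=0.52, moist=0.06; AND[min(a, b)] → w = 0.06
Weighted average = (0.06·59.0 + 0.10·24.0 + 0.06·94.0) / (0.06 + 0.10 + 0.06)
  = 11.5800 / 0.2200 = 52.636

52.636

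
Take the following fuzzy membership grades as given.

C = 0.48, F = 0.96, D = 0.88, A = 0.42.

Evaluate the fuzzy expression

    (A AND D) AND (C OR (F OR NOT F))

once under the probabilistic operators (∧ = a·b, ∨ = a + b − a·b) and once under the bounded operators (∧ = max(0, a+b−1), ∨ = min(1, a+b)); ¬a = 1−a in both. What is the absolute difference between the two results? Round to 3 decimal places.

Under probabilistic:
  A AND D = a·b on (0.4200, 0.8800) = 0.3696
  NOT F = 1 − 0.9600 = 0.0400
  F OR NOT F = a + b − a·b on (0.9600, 0.0400) = 0.9616
  C OR (F OR NOT F) = a + b − a·b on (0.4800, 0.9616) = 0.9800
  (A AND D) AND (C OR (F OR NOT F)) = a·b on (0.3696, 0.9800) = 0.3622
  → value = 0.3622
Under bounded:
  A AND D = max(0, a+b−1) on (0.42, 0.88) = 0.30
  NOT F = 1 − 0.96 = 0.04
  F OR NOT F = min(1, a+b) on (0.96, 0.04) = 1.00
  C OR (F OR NOT F) = min(1, a+b) on (0.48, 1.00) = 1.00
  (A AND D) AND (C OR (F OR NOT F)) = max(0, a+b−1) on (0.30, 1.00) = 0.30
  → value = 0.3000
|0.3622 − 0.3000| = 0.062

0.062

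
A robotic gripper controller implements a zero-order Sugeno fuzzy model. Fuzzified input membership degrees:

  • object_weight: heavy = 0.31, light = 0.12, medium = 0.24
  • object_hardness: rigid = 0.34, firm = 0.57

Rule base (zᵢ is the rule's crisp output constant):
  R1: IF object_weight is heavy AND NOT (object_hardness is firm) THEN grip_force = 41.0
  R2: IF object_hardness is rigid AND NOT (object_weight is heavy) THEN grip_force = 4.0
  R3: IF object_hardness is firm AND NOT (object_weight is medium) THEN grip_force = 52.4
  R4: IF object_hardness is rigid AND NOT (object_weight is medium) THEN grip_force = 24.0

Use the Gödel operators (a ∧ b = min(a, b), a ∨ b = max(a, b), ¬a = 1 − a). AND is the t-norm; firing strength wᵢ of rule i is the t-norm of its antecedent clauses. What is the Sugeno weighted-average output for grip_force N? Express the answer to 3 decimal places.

R1 (z=41.0): heavy=0.31, ¬firm=1−0.57=0.43; AND[min(a, b)] → w = 0.31
R2 (z=4.0): rigid=0.34, ¬heavy=1−0.31=0.69; AND[min(a, b)] → w = 0.34
R3 (z=52.4): firm=0.57, ¬medium=1−0.24=0.76; AND[min(a, b)] → w = 0.57
R4 (z=24.0): rigid=0.34, ¬medium=1−0.24=0.76; AND[min(a, b)] → w = 0.34
Weighted average = (0.31·41.0 + 0.34·4.0 + 0.57·52.4 + 0.34·24.0) / (0.31 + 0.34 + 0.57 + 0.34)
  = 52.0980 / 1.5600 = 33.396

33.396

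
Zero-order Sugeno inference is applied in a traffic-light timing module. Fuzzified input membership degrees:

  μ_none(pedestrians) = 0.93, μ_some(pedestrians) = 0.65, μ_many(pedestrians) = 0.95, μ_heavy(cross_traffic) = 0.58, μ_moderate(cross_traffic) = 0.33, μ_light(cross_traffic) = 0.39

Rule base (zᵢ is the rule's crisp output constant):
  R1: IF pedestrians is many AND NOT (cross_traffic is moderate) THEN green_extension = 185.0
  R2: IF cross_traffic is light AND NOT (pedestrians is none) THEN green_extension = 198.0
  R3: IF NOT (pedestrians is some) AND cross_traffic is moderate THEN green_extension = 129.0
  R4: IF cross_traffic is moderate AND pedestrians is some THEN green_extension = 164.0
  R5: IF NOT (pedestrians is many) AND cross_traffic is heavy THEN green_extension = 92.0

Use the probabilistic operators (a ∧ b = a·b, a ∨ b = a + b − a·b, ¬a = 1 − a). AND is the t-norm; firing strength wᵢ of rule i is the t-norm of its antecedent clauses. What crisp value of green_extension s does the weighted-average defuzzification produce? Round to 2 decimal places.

R1 (z=185.0): many=0.95, ¬moderate=1−0.33=0.67; AND[a·b] → w = 0.6365
R2 (z=198.0): light=0.39, ¬none=1−0.93=0.07; AND[a·b] → w = 0.0273
R3 (z=129.0): ¬some=1−0.65=0.35, moderate=0.33; AND[a·b] → w = 0.1155
R4 (z=164.0): moderate=0.33, some=0.65; AND[a·b] → w = 0.2145
R5 (z=92.0): ¬many=1−0.95=0.05, heavy=0.58; AND[a·b] → w = 0.0290
Weighted average = (0.6365·185.0 + 0.0273·198.0 + 0.1155·129.0 + 0.2145·164.0 + 0.0290·92.0) / (0.6365 + 0.0273 + 0.1155 + 0.2145 + 0.0290)
  = 175.9034 / 1.0228 = 171.98

171.98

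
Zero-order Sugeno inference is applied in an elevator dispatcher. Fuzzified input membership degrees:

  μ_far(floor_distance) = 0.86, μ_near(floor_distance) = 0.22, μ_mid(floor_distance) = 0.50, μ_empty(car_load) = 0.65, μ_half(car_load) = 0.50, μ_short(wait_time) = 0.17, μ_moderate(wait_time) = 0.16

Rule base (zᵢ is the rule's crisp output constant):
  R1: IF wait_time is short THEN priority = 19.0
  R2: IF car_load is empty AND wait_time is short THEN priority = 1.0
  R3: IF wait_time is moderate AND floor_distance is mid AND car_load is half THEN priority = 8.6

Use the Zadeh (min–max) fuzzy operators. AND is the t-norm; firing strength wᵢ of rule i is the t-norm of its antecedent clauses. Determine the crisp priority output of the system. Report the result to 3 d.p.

R1 (z=19.0): short=0.17 → w = 0.17
R2 (z=1.0): empty=0.65, short=0.17; AND[min(a, b)] → w = 0.17
R3 (z=8.6): moderate=0.16, mid=0.50, half=0.50; AND[min(a, b)] → w = 0.16
Weighted average = (0.17·19.0 + 0.17·1.0 + 0.16·8.6) / (0.17 + 0.17 + 0.16)
  = 4.7760 / 0.5000 = 9.552

9.552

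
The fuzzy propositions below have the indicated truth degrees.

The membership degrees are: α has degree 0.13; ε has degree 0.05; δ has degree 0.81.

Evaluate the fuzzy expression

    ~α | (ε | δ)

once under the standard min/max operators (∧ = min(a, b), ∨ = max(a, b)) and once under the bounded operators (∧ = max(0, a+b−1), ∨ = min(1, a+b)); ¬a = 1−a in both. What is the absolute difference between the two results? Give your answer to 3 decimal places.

0.130

Under standard min/max:
  ~α = 1 − 0.13 = 0.87
  ε | δ = max(a, b) on (0.05, 0.81) = 0.81
  ~α | (ε | δ) = max(a, b) on (0.87, 0.81) = 0.87
  → value = 0.8700
Under bounded:
  ~α = 1 − 0.13 = 0.87
  ε | δ = min(1, a+b) on (0.05, 0.81) = 0.86
  ~α | (ε | δ) = min(1, a+b) on (0.87, 0.86) = 1.00
  → value = 1.0000
|0.8700 − 1.0000| = 0.130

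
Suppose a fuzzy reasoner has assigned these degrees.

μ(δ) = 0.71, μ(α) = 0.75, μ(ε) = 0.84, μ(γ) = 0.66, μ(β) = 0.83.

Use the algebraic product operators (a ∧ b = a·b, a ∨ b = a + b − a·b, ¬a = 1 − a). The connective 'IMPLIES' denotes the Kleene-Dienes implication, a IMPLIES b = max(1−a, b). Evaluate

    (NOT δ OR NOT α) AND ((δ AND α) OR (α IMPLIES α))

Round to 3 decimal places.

0.413

NOT δ = 1 − 0.7100 = 0.2900
NOT α = 1 − 0.7500 = 0.2500
NOT δ OR NOT α = a + b − a·b on (0.2900, 0.2500) = 0.4675
δ AND α = a·b on (0.7100, 0.7500) = 0.5325
α IMPLIES α  [Kleene-Dienes: max(1−a, b)] with a=0.7500, b=0.7500 → 0.7500
(δ AND α) OR (α IMPLIES α) = a + b − a·b on (0.5325, 0.7500) = 0.8831
(NOT δ OR NOT α) AND ((δ AND α) OR (α IMPLIES α)) = a·b on (0.4675, 0.8831) = 0.4129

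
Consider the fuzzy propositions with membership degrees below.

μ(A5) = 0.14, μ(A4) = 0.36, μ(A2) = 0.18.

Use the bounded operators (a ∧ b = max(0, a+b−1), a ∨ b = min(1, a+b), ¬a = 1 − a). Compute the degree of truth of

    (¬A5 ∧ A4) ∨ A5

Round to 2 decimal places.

¬A5 = 1 − 0.14 = 0.86
¬A5 ∧ A4 = max(0, a+b−1) on (0.86, 0.36) = 0.22
(¬A5 ∧ A4) ∨ A5 = min(1, a+b) on (0.22, 0.14) = 0.36

0.36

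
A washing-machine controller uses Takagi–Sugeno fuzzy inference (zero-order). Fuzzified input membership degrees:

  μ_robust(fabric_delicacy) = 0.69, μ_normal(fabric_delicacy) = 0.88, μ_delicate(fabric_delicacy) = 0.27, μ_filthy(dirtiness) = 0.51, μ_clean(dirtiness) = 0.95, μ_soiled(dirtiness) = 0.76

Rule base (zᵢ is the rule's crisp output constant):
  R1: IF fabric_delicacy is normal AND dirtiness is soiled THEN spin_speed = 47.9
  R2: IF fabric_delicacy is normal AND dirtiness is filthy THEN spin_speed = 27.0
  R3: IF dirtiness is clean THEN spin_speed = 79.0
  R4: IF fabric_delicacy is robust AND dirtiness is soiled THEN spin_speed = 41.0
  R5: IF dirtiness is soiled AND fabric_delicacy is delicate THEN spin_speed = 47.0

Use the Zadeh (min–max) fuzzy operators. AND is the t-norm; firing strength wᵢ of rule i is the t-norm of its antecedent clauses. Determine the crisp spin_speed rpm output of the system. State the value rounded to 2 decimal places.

R1 (z=47.9): normal=0.88, soiled=0.76; AND[min(a, b)] → w = 0.76
R2 (z=27.0): normal=0.88, filthy=0.51; AND[min(a, b)] → w = 0.51
R3 (z=79.0): clean=0.95 → w = 0.95
R4 (z=41.0): robust=0.69, soiled=0.76; AND[min(a, b)] → w = 0.69
R5 (z=47.0): soiled=0.76, delicate=0.27; AND[min(a, b)] → w = 0.27
Weighted average = (0.76·47.9 + 0.51·27.0 + 0.95·79.0 + 0.69·41.0 + 0.27·47.0) / (0.76 + 0.51 + 0.95 + 0.69 + 0.27)
  = 166.2040 / 3.1800 = 52.27

52.27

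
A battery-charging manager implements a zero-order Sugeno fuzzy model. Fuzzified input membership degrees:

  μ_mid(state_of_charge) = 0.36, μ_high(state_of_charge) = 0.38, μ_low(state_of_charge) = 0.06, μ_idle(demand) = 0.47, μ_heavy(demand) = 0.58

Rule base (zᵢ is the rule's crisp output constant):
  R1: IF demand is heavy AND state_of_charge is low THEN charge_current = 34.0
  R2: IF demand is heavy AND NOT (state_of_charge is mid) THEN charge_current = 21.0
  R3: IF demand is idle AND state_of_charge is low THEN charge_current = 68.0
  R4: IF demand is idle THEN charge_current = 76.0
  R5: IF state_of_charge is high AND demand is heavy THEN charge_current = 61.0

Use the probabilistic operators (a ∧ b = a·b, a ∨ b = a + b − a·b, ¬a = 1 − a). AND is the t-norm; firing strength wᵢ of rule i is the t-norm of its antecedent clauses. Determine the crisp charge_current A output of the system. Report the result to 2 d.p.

53.41

R1 (z=34.0): heavy=0.58, low=0.06; AND[a·b] → w = 0.0348
R2 (z=21.0): heavy=0.58, ¬mid=1−0.36=0.64; AND[a·b] → w = 0.3712
R3 (z=68.0): idle=0.47, low=0.06; AND[a·b] → w = 0.0282
R4 (z=76.0): idle=0.47 → w = 0.4700
R5 (z=61.0): high=0.38, heavy=0.58; AND[a·b] → w = 0.2204
Weighted average = (0.0348·34.0 + 0.3712·21.0 + 0.0282·68.0 + 0.4700·76.0 + 0.2204·61.0) / (0.0348 + 0.3712 + 0.0282 + 0.4700 + 0.2204)
  = 60.0604 / 1.1246 = 53.41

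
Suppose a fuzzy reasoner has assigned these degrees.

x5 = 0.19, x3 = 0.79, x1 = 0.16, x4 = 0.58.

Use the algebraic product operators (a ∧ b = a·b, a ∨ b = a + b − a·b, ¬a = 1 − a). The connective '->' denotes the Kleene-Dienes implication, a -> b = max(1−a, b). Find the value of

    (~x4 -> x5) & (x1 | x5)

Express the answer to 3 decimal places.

~x4 = 1 − 0.5800 = 0.4200
~x4 -> x5  [Kleene-Dienes: max(1−a, b)] with a=0.4200, b=0.1900 → 0.5800
x1 | x5 = a + b − a·b on (0.1600, 0.1900) = 0.3196
(~x4 -> x5) & (x1 | x5) = a·b on (0.5800, 0.3196) = 0.1854

0.185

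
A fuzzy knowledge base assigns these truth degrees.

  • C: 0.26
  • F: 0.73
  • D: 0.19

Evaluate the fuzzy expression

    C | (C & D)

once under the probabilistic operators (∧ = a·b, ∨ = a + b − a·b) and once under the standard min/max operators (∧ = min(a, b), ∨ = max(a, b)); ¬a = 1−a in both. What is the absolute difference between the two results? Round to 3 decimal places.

0.037

Under probabilistic:
  C & D = a·b on (0.2600, 0.1900) = 0.0494
  C | (C & D) = a + b − a·b on (0.2600, 0.0494) = 0.2966
  → value = 0.2966
Under standard min/max:
  C & D = min(a, b) on (0.26, 0.19) = 0.19
  C | (C & D) = max(a, b) on (0.26, 0.19) = 0.26
  → value = 0.2600
|0.2966 − 0.2600| = 0.037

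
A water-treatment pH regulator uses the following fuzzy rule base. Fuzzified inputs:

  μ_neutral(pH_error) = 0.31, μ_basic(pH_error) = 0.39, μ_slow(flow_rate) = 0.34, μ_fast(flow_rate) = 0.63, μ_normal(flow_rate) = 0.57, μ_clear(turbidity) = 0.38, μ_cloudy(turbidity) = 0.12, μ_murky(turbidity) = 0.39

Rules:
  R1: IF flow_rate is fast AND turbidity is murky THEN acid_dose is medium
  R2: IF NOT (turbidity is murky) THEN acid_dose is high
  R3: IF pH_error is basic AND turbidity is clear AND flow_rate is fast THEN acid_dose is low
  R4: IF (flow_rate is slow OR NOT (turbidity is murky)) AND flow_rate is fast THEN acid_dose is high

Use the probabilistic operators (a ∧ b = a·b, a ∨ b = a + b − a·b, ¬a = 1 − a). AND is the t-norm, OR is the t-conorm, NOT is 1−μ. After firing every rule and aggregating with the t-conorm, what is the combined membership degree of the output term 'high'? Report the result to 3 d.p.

R1: fast=0.63, murky=0.39; AND[a·b] → w = 0.2457
R2: ¬murky=1−0.39=0.61 → w = 0.6100
R3: basic=0.39, clear=0.38, fast=0.63; AND[a·b] → w = 0.0934
R4: (slow=0.34 OR ¬murky=1−0.39=0.61) = 0.7426; AND[a·b] with fast=0.63 → w = 0.4678
Rules with consequent 'high': {R2, R4} → strengths 0.6100, 0.4678
Aggregate via t-conorm [a + b − a·b]: 0.7925

0.792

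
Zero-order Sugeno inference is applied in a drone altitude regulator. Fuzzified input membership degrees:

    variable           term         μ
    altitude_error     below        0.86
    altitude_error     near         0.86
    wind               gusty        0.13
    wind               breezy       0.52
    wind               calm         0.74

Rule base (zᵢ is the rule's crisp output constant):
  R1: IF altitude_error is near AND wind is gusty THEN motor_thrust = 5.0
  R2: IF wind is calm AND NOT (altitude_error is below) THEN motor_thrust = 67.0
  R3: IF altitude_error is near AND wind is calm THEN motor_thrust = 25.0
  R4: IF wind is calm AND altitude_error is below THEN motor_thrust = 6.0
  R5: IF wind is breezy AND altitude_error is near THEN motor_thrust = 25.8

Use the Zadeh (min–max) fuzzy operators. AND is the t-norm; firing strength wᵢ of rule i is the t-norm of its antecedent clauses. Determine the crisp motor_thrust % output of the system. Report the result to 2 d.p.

20.43

R1 (z=5.0): near=0.86, gusty=0.13; AND[min(a, b)] → w = 0.13
R2 (z=67.0): calm=0.74, ¬below=1−0.86=0.14; AND[min(a, b)] → w = 0.14
R3 (z=25.0): near=0.86, calm=0.74; AND[min(a, b)] → w = 0.74
R4 (z=6.0): calm=0.74, below=0.86; AND[min(a, b)] → w = 0.74
R5 (z=25.8): breezy=0.52, near=0.86; AND[min(a, b)] → w = 0.52
Weighted average = (0.13·5.0 + 0.14·67.0 + 0.74·25.0 + 0.74·6.0 + 0.52·25.8) / (0.13 + 0.14 + 0.74 + 0.74 + 0.52)
  = 46.3860 / 2.2700 = 20.43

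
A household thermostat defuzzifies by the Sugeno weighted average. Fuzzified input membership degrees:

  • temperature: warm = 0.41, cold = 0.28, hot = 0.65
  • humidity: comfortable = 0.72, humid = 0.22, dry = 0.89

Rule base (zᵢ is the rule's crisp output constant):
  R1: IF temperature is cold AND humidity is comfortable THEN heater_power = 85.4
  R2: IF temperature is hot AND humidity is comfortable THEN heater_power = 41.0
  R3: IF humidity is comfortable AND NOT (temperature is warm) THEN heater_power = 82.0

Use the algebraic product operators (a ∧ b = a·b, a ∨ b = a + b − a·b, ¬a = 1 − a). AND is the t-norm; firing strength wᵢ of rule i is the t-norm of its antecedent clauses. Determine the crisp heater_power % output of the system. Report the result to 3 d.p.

R1 (z=85.4): cold=0.28, comfortable=0.72; AND[a·b] → w = 0.2016
R2 (z=41.0): hot=0.65, comfortable=0.72; AND[a·b] → w = 0.4680
R3 (z=82.0): comfortable=0.72, ¬warm=1−0.41=0.59; AND[a·b] → w = 0.4248
Weighted average = (0.2016·85.4 + 0.4680·41.0 + 0.4248·82.0) / (0.2016 + 0.4680 + 0.4248)
  = 71.2382 / 1.0944 = 65.093

65.093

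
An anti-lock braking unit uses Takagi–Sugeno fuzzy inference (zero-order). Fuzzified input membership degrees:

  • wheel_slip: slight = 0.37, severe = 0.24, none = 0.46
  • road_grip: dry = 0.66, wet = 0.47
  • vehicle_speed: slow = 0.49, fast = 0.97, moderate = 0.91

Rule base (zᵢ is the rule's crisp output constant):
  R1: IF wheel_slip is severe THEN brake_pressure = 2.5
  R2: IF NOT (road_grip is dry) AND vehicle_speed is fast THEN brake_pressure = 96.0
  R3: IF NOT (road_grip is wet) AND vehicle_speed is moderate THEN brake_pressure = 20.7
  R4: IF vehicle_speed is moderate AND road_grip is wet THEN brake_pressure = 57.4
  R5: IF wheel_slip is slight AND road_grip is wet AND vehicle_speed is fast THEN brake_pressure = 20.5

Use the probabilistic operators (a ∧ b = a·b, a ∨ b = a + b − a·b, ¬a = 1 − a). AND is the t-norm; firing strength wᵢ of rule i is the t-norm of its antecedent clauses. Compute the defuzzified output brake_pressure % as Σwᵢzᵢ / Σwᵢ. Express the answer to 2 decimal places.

42.62

R1 (z=2.5): severe=0.24 → w = 0.2400
R2 (z=96.0): ¬dry=1−0.66=0.34, fast=0.97; AND[a·b] → w = 0.3298
R3 (z=20.7): ¬wet=1−0.47=0.53, moderate=0.91; AND[a·b] → w = 0.4823
R4 (z=57.4): moderate=0.91, wet=0.47; AND[a·b] → w = 0.4277
R5 (z=20.5): slight=0.37, wet=0.47, fast=0.97; AND[a·b] → w = 0.1687
Weighted average = (0.2400·2.5 + 0.3298·96.0 + 0.4823·20.7 + 0.4277·57.4 + 0.1687·20.5) / (0.2400 + 0.3298 + 0.4823 + 0.4277 + 0.1687)
  = 70.2524 / 1.6485 = 42.62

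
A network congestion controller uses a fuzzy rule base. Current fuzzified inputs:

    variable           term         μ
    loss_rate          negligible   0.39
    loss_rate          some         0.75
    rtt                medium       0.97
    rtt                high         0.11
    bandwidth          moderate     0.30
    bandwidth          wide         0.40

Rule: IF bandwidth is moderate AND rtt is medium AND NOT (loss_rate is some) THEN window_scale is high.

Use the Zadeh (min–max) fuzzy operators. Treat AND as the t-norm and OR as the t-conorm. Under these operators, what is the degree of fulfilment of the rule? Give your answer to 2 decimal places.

0.25

firing strength: moderate=0.30, medium=0.97, ¬some=1−0.75=0.25; AND[min(a, b)] → w = 0.25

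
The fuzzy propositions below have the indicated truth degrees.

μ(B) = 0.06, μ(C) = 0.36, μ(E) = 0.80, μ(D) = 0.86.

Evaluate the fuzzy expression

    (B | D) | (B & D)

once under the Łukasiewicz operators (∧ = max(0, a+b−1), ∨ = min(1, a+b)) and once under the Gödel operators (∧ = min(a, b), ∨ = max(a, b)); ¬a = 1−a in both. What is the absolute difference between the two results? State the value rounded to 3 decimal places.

Under Łukasiewicz:
  B | D = min(1, a+b) on (0.06, 0.86) = 0.92
  B & D = max(0, a+b−1) on (0.06, 0.86) = 0.00
  (B | D) | (B & D) = min(1, a+b) on (0.92, 0.00) = 0.92
  → value = 0.9200
Under Gödel:
  B | D = max(a, b) on (0.06, 0.86) = 0.86
  B & D = min(a, b) on (0.06, 0.86) = 0.06
  (B | D) | (B & D) = max(a, b) on (0.86, 0.06) = 0.86
  → value = 0.8600
|0.9200 − 0.8600| = 0.060

0.060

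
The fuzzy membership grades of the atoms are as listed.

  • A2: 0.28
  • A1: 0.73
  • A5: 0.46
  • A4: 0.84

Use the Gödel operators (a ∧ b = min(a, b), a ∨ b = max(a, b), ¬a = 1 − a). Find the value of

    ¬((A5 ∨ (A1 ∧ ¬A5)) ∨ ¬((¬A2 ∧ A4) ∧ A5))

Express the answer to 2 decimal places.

0.46

¬A5 = 1 − 0.46 = 0.54
A1 ∧ ¬A5 = min(a, b) on (0.73, 0.54) = 0.54
A5 ∨ (A1 ∧ ¬A5) = max(a, b) on (0.46, 0.54) = 0.54
¬A2 = 1 − 0.28 = 0.72
¬A2 ∧ A4 = min(a, b) on (0.72, 0.84) = 0.72
(¬A2 ∧ A4) ∧ A5 = min(a, b) on (0.72, 0.46) = 0.46
¬((¬A2 ∧ A4) ∧ A5) = 1 − 0.46 = 0.54
(A5 ∨ (A1 ∧ ¬A5)) ∨ ¬((¬A2 ∧ A4) ∧ A5) = max(a, b) on (0.54, 0.54) = 0.54
¬((A5 ∨ (A1 ∧ ¬A5)) ∨ ¬((¬A2 ∧ A4) ∧ A5)) = 1 − 0.54 = 0.46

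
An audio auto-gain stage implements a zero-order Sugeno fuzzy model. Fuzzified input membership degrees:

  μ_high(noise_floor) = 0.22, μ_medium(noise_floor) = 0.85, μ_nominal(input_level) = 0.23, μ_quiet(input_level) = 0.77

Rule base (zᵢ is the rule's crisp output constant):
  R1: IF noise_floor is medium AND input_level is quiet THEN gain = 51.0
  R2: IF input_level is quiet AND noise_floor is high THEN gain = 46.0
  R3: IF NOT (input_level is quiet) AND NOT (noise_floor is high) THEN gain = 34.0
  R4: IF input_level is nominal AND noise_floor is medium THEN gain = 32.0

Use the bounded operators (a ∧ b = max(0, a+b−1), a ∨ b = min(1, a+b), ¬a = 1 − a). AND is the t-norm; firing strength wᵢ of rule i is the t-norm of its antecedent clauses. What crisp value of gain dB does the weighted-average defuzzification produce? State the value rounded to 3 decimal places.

48.620

R1 (z=51.0): medium=0.85, quiet=0.77; AND[max(0, a+b−1)] → w = 0.62
R2 (z=46.0): quiet=0.77, high=0.22; AND[max(0, a+b−1)] → w = 0.00
R3 (z=34.0): ¬quiet=1−0.77=0.23, ¬high=1−0.22=0.78; AND[max(0, a+b−1)] → w = 0.01
R4 (z=32.0): nominal=0.23, medium=0.85; AND[max(0, a+b−1)] → w = 0.08
Weighted average = (0.62·51.0 + 0.00·46.0 + 0.01·34.0 + 0.08·32.0) / (0.62 + 0.00 + 0.01 + 0.08)
  = 34.5200 / 0.7100 = 48.620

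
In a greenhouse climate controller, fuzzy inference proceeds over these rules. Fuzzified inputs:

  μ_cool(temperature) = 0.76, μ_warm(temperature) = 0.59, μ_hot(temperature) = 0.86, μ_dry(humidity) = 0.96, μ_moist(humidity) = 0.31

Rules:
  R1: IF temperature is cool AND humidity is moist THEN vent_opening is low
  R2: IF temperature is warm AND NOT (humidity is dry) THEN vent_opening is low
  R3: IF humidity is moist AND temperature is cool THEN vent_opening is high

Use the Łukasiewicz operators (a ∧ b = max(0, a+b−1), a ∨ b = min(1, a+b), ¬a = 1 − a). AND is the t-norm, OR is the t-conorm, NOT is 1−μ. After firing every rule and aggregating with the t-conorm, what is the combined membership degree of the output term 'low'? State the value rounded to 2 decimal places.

R1: cool=0.76, moist=0.31; AND[max(0, a+b−1)] → w = 0.07
R2: warm=0.59, ¬dry=1−0.96=0.04; AND[max(0, a+b−1)] → w = 0.00
R3: moist=0.31, cool=0.76; AND[max(0, a+b−1)] → w = 0.07
Rules with consequent 'low': {R1, R2} → strengths 0.07, 0.00
Aggregate via t-conorm [min(1, a+b)]: 0.07

0.07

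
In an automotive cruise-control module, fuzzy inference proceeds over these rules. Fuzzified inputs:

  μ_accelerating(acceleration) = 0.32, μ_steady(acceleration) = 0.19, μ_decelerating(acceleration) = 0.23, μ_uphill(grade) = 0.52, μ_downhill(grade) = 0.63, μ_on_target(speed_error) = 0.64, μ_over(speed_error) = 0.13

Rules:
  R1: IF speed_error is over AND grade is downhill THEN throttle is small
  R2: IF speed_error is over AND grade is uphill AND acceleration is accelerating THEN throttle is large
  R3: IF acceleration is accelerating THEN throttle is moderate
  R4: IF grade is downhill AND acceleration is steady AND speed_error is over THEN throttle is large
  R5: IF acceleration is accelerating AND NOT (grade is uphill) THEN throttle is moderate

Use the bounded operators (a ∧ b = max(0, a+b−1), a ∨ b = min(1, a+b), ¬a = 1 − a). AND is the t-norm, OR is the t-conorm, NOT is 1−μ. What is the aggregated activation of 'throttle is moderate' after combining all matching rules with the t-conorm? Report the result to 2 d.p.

0.32

R1: over=0.13, downhill=0.63; AND[max(0, a+b−1)] → w = 0.00
R2: over=0.13, uphill=0.52, accelerating=0.32; AND[max(0, a+b−1)] → w = 0.00
R3: accelerating=0.32 → w = 0.32
R4: downhill=0.63, steady=0.19, over=0.13; AND[max(0, a+b−1)] → w = 0.00
R5: accelerating=0.32, ¬uphill=1−0.52=0.48; AND[max(0, a+b−1)] → w = 0.00
Rules with consequent 'moderate': {R3, R5} → strengths 0.32, 0.00
Aggregate via t-conorm [min(1, a+b)]: 0.32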